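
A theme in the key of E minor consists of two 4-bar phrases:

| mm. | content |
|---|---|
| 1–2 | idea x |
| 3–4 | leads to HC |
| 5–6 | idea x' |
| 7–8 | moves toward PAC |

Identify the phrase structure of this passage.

Phrase 1 ends with a half cadence (weaker) and phrase 2 with a perfect authentic cadence (stronger): antecedent + consequent = a period.
The two phrases open with the same material (x / x'), so the period is parallel.

parallel period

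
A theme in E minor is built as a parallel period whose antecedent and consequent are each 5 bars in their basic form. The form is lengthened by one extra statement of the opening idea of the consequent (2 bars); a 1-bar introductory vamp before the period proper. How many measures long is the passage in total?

Basic parallel period: 5 + 5 = 10 bars.
10 (basic form) + 2 (extra statement) + 1 (introduction) = 13.

13 measures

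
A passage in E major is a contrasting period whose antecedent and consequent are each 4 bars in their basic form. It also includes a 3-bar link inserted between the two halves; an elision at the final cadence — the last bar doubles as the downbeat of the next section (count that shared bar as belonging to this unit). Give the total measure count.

11 measures

Basic contrasting period: 4 + 4 = 8 bars.
8 (basic form) + 3 (link) = 11.
The elision shares a bar with the next section but does not change this unit's count.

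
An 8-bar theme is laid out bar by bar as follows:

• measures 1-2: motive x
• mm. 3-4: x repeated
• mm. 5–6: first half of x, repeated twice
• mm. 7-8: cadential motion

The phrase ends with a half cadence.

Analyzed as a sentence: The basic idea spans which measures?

measures 1–2

The presentation of a sentence is the basic idea (bars 1–2) plus its repetition (bars 3-4); the basic idea is therefore mm. 1–2.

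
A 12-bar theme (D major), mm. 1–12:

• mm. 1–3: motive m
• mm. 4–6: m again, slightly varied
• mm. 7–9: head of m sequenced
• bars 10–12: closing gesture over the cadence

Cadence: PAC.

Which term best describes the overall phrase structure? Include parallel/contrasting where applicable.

sentence

Basic idea (bars 1-3) + its repetition (measures 4–6) form the presentation; fragmentation and cadence (measures 7-12) form the continuation — the 12-bar whole is a sentence.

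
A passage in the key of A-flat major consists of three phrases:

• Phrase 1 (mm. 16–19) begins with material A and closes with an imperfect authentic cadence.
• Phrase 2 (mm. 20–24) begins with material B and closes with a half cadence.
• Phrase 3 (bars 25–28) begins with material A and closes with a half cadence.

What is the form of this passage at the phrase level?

phrase group

The final phrase closes with a half cadence, which is not stronger than the preceding half cadence; the 3 phrases lack an overall antecedent–consequent design and so form a phrase group.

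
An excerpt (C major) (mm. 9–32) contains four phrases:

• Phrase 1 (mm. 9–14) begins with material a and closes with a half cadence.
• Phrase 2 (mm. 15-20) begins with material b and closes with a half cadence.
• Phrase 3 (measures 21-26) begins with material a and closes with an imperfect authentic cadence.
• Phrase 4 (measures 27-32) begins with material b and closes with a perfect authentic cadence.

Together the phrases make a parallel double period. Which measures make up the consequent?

measures 21–32

In a double period the first pair of phrases (ending half cadence) is the large antecedent and the second pair (ending perfect authentic cadence) is the large consequent; the consequent is measures 21–32.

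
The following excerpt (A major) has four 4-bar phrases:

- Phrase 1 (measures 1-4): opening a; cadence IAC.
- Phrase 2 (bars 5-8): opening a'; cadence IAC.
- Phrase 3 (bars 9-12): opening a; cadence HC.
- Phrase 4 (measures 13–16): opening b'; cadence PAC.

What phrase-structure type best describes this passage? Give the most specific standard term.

Four phrases in two halves: the first half (mm. 1–8) ends with an imperfect authentic cadence, the second (bars 9–16) with a perfect authentic cadence — a large antecedent–consequent pair, i.e. a double period.
Phrase 3 begins with the same material as phrase 1, making it parallel.

parallel double period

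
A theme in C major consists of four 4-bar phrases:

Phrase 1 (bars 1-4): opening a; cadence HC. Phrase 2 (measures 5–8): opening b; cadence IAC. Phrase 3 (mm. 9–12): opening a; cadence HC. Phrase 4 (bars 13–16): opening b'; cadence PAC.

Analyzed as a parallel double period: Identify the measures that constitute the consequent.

In a double period the four phrases pair into a large antecedent (phrases 1–2, ending imperfect authentic cadence) and a large consequent (phrases 3–4, ending perfect authentic cadence). The consequent spans mm. 9–16.

measures 9–16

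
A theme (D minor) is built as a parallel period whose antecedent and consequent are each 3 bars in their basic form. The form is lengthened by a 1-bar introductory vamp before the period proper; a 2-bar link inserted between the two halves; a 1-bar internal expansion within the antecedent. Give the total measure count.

Basic parallel period: 3 + 3 = 6 bars.
6 (basic form) + 1 (introduction) + 2 (link) + 1 (internal expansion) = 10.

10 measures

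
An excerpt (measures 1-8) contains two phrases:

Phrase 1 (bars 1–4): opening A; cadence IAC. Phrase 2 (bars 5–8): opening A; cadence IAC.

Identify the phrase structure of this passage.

repeated phrase

Both phrases have the same opening (A) and the same cadence (imperfect authentic cadence): the second is a restatement, not a consequent, so this is a repeated phrase rather than a period.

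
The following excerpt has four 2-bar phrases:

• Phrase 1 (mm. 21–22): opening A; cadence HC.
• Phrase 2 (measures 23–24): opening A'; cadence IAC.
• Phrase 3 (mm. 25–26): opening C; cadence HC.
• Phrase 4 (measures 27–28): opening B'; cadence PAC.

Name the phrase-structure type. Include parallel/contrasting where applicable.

Four phrases in two halves: the first half (measures 21–24) ends with an imperfect authentic cadence, the second (mm. 25-28) with a perfect authentic cadence — a large antecedent–consequent pair, i.e. a double period.
Phrase 3 begins with different material from phrase 1, making it contrasting.

contrasting double period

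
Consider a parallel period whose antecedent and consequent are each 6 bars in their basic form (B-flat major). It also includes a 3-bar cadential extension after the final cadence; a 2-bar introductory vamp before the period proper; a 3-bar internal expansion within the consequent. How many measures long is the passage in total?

Basic parallel period: 6 + 6 = 12 bars.
12 (basic form) + 3 (cadential extension) + 2 (introduction) + 3 (internal expansion) = 20.

20 measures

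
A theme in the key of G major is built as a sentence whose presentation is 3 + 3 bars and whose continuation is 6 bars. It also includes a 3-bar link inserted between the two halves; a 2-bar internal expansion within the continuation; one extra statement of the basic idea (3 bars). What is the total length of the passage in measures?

Basic sentence: 3 + 3 + 6 = 12 bars.
12 (basic form) + 3 (link) + 2 (internal expansion) + 3 (extra statement) = 20.

20 measures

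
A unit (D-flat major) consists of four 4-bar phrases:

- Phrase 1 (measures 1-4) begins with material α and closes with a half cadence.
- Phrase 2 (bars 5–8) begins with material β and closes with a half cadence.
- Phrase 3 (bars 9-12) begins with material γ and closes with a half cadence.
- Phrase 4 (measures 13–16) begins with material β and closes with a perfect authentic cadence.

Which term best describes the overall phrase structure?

contrasting double period

Four phrases in two halves: the first half (mm. 1–8) ends with a half cadence, the second (measures 9-16) with a perfect authentic cadence — a large antecedent–consequent pair, i.e. a double period.
Phrase 3 begins with different material from phrase 1, making it contrasting.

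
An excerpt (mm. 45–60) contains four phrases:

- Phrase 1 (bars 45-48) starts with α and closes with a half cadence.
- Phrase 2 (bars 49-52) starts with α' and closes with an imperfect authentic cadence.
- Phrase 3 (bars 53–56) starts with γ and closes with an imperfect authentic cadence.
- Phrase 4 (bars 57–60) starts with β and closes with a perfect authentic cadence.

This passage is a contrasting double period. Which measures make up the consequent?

measures 53–60

In a double period the four phrases pair into a large antecedent (phrases 1–2, ending imperfect authentic cadence) and a large consequent (phrases 3–4, ending perfect authentic cadence). The consequent spans measures 53–60.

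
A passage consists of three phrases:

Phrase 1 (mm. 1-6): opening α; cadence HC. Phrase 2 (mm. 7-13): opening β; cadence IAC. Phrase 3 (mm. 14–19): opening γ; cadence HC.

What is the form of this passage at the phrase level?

The final phrase closes with a half cadence, which is not stronger than the preceding imperfect authentic cadence; the 3 phrases lack an overall antecedent–consequent design and so form a phrase group.

phrase group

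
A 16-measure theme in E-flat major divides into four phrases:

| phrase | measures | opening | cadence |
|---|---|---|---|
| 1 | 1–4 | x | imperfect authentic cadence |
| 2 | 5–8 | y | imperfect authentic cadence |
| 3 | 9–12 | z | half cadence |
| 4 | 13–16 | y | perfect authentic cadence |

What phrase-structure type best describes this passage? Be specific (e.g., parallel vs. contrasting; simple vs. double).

Four phrases in two halves: the first half (mm. 1–8) ends with an imperfect authentic cadence, the second (bars 9–16) with a perfect authentic cadence — a large antecedent–consequent pair, i.e. a double period.
Phrase 3 begins with different material from phrase 1, making it contrasting.

contrasting double period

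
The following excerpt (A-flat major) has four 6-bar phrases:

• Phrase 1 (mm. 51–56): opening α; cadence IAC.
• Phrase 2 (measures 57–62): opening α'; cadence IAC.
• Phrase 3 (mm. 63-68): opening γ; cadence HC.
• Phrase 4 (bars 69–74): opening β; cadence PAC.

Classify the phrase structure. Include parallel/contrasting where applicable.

Four phrases in two halves: the first half (mm. 51–62) ends with an imperfect authentic cadence, the second (bars 63-74) with a perfect authentic cadence — a large antecedent–consequent pair, i.e. a double period.
Phrase 3 begins with different material from phrase 1, making it contrasting.

contrasting double period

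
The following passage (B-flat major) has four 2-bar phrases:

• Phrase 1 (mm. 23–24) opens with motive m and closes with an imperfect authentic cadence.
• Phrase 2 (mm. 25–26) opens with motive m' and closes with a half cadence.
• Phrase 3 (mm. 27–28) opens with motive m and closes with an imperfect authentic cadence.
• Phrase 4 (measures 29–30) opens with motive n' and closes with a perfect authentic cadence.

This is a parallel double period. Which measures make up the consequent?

In a double period the first pair of phrases (ending half cadence) is the large antecedent and the second pair (ending perfect authentic cadence) is the large consequent; the consequent is measures 27–30.

measures 27–30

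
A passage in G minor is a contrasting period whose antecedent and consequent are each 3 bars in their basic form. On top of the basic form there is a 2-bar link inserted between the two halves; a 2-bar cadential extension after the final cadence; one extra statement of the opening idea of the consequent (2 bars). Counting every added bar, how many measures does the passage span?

Basic contrasting period: 3 + 3 = 6 bars.
6 (basic form) + 2 (link) + 2 (cadential extension) + 2 (extra statement) = 12.

12 measures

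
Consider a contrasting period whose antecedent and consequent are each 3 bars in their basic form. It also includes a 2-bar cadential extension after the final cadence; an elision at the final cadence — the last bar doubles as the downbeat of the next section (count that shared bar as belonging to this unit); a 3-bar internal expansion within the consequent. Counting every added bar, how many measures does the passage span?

Basic contrasting period: 3 + 3 = 6 bars.
6 (basic form) + 2 (cadential extension) + 3 (internal expansion) = 11.
The elision shares a bar with the next section but does not change this unit's count.

11 measures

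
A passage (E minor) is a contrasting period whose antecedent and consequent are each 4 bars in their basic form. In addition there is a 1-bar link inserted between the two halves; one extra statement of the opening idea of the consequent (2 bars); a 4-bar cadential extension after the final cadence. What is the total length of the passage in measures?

Basic contrasting period: 4 + 4 = 8 bars.
8 (basic form) + 1 (link) + 2 (extra statement) + 4 (cadential extension) = 15.

15 measures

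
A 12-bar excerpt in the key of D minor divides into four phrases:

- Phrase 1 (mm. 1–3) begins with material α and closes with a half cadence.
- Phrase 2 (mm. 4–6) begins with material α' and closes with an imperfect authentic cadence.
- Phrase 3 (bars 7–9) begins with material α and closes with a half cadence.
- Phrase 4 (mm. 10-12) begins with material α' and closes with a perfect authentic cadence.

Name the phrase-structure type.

parallel double period

Four phrases in two halves: the first half (measures 1–6) ends with an imperfect authentic cadence, the second (mm. 7-12) with a perfect authentic cadence — a large antecedent–consequent pair, i.e. a double period.
Phrase 3 begins with the same material as phrase 1, making it parallel.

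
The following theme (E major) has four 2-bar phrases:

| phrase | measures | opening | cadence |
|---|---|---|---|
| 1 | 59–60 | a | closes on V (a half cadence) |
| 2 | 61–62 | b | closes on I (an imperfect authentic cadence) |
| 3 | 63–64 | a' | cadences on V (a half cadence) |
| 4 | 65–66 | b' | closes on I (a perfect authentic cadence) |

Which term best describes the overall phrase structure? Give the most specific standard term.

parallel double period

Four phrases in two halves: the first half (measures 59-62) ends with an imperfect authentic cadence, the second (mm. 63–66) with a perfect authentic cadence — a large antecedent–consequent pair, i.e. a double period.
Phrase 3 begins with the same material as phrase 1, making it parallel.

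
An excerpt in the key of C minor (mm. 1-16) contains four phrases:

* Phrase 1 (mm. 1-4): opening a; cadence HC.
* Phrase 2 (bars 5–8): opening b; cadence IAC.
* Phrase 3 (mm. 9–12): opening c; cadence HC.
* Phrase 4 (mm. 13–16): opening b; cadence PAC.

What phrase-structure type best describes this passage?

contrasting double period

Four phrases in two halves: the first half (mm. 1-8) ends with an imperfect authentic cadence, the second (measures 9–16) with a perfect authentic cadence — a large antecedent–consequent pair, i.e. a double period.
Phrase 3 begins with different material from phrase 1, making it contrasting.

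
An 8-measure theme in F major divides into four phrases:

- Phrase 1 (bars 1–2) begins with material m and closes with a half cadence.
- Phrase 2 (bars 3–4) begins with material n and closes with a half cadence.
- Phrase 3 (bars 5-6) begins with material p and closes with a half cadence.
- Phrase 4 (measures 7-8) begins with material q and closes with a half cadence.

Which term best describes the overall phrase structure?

Phrase 4 ends with a half cadence, no stronger than phrase 2's half cadence, so the four phrases do not form a double period; nor do phrases 3–4 duplicate 1–2, so it is not a repeated period. With no phrase reaching a conclusive cadence, the passage is a phrase group.

phrase group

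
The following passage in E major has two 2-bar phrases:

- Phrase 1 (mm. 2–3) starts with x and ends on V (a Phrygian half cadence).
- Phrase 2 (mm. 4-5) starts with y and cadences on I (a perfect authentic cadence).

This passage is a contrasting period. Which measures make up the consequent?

measures 4–5

The antecedent is the phrase ending with the weaker cadence (Phrygian half cadence, phrase 1) and the consequent the one ending more conclusively (perfect authentic cadence, phrase 2); the consequent is bars 4-5.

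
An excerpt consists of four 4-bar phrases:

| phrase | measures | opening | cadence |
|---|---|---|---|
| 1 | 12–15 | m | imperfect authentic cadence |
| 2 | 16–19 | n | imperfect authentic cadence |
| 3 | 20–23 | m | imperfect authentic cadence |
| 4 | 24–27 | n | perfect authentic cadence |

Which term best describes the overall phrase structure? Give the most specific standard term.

parallel double period

Four phrases in two halves: the first half (mm. 12–19) ends with an imperfect authentic cadence, the second (bars 20–27) with a perfect authentic cadence — a large antecedent–consequent pair, i.e. a double period.
Phrase 3 begins with the same material as phrase 1, making it parallel.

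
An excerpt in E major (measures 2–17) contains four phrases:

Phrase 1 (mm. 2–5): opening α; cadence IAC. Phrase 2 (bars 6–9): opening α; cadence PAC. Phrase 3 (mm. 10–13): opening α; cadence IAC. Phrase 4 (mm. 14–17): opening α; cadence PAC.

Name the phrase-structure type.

The cadence pattern IAC–PAC–IAC–PAC is weak–strong twice, and phrases 3–4 restate phrases 1–2: a period heard twice, not a double period (which would end weakly at phrase 2).

repeated period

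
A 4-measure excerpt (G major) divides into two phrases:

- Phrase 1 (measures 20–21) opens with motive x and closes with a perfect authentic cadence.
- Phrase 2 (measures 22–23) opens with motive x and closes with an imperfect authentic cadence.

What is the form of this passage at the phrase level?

The second phrase closes with an imperfect authentic cadence, which is not stronger than the first phrase's perfect authentic cadence; without a weak→strong cadential pair there is no antecedent–consequent relationship, so this is a phrase group rather than a period.

phrase group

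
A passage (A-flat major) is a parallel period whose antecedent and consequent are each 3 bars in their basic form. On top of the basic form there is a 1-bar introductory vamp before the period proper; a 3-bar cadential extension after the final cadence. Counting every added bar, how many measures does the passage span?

Basic parallel period: 3 + 3 = 6 bars.
6 (basic form) + 1 (introduction) + 3 (cadential extension) = 10.

10 measures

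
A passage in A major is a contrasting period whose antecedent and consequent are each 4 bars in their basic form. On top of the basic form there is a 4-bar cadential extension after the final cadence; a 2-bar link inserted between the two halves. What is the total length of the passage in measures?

Basic contrasting period: 4 + 4 = 8 bars.
8 (basic form) + 4 (cadential extension) + 2 (link) = 14.

14 measures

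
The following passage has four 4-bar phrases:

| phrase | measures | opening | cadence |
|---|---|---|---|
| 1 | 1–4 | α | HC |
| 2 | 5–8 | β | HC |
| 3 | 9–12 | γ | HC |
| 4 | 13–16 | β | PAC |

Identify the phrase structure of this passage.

contrasting double period

Four phrases in two halves: the first half (bars 1–8) ends with a half cadence, the second (measures 9-16) with a perfect authentic cadence — a large antecedent–consequent pair, i.e. a double period.
Phrase 3 begins with different material from phrase 1, making it contrasting.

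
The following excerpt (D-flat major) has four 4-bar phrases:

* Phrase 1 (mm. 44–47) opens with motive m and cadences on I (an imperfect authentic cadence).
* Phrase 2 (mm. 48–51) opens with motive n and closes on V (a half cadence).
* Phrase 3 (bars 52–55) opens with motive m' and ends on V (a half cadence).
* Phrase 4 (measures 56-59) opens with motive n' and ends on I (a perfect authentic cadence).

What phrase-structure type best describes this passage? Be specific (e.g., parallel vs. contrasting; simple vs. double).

Four phrases in two halves: the first half (mm. 44–51) ends with a half cadence, the second (measures 52–59) with a perfect authentic cadence — a large antecedent–consequent pair, i.e. a double period.
Phrase 3 begins with the same material as phrase 1, making it parallel.

parallel double period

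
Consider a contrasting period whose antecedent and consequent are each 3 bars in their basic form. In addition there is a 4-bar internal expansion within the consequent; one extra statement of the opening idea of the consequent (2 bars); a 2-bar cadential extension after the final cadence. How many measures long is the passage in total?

14 measures

Basic contrasting period: 3 + 3 = 6 bars.
6 (basic form) + 4 (internal expansion) + 2 (extra statement) + 2 (cadential extension) = 14.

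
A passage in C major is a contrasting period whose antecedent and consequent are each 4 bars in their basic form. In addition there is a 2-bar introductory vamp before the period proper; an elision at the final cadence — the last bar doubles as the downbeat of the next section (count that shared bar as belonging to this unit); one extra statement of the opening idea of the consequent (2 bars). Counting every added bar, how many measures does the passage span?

Basic contrasting period: 4 + 4 = 8 bars.
8 (basic form) + 2 (introduction) + 2 (extra statement) = 12.
The elision shares a bar with the next section but does not change this unit's count.

12 measures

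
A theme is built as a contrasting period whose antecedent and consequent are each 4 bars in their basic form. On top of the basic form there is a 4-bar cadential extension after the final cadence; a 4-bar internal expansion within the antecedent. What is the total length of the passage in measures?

Basic contrasting period: 4 + 4 = 8 bars.
8 (basic form) + 4 (cadential extension) + 4 (internal expansion) = 16.

16 measures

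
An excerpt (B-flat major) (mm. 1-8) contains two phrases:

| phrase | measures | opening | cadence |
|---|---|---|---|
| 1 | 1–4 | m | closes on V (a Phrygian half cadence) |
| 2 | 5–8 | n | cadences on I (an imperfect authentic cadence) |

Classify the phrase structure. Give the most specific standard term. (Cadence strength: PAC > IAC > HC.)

Phrase 1 ends with a Phrygian half cadence (weaker) and phrase 2 with an imperfect authentic cadence (stronger): antecedent + consequent = a period.
The two phrases open with different material (m / n), so the period is contrasting.

contrasting period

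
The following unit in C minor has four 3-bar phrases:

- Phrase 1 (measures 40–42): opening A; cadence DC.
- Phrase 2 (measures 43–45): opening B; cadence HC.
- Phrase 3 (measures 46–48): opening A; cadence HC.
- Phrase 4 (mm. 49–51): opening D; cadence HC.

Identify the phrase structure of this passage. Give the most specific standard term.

Phrase 4 ends with a half cadence, no stronger than phrase 2's half cadence, so the four phrases do not form a double period; nor do phrases 3–4 duplicate 1–2, so it is not a repeated period. With no phrase reaching a conclusive cadence, the passage is a phrase group.

phrase group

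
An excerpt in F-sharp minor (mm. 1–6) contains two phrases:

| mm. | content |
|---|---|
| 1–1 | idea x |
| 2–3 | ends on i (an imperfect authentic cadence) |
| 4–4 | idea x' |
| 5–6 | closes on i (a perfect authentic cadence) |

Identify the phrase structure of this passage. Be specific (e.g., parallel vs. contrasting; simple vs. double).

parallel period

Phrase 1 ends with an imperfect authentic cadence (weaker) and phrase 2 with a perfect authentic cadence (stronger): antecedent + consequent = a period.
The two phrases open with the same material (x / x'), so the period is parallel.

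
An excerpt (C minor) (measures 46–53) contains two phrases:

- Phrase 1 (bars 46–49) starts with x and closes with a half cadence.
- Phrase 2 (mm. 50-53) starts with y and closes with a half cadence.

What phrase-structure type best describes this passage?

phrase group

The second phrase closes with a half cadence, which is not stronger than the first phrase's half cadence; without a weak→strong cadential pair there is no antecedent–consequent relationship, so this is a phrase group rather than a period.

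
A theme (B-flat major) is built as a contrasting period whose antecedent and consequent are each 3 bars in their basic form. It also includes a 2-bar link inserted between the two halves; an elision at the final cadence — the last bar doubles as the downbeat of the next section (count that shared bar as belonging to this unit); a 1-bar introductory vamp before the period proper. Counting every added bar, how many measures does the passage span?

Basic contrasting period: 3 + 3 = 6 bars.
6 (basic form) + 2 (link) + 1 (introduction) = 9.
The elision shares a bar with the next section but does not change this unit's count.

9 measures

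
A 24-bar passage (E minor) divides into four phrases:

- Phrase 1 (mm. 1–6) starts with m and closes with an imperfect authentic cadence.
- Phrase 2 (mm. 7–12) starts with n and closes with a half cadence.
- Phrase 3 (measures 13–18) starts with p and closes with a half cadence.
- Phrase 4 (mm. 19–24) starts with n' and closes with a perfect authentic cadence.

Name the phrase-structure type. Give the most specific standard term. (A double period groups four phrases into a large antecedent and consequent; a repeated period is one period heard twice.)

contrasting double period

Four phrases in two halves: the first half (measures 1–12) ends with a half cadence, the second (mm. 13–24) with a perfect authentic cadence — a large antecedent–consequent pair, i.e. a double period.
Phrase 3 begins with different material from phrase 1, making it contrasting.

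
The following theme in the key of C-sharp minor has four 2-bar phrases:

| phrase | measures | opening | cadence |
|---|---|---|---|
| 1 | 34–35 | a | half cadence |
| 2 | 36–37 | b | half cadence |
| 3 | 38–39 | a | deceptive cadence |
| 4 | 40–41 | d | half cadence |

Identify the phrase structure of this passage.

phrase group

Phrase 4 ends with a half cadence, no stronger than phrase 2's half cadence, so the four phrases do not form a double period; nor do phrases 3–4 duplicate 1–2, so it is not a repeated period. With no phrase reaching a conclusive cadence, the passage is a phrase group.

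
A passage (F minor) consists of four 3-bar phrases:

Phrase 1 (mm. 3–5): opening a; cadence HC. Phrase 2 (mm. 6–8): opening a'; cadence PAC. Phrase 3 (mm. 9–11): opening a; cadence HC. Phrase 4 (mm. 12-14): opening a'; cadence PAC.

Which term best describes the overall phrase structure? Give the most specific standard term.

repeated period

The cadence pattern HC–PAC–HC–PAC is weak–strong twice, and phrases 3–4 restate phrases 1–2: a period heard twice, not a double period (which would end weakly at phrase 2).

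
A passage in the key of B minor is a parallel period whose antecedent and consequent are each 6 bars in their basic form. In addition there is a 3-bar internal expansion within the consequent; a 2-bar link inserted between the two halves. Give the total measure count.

Basic parallel period: 6 + 6 = 12 bars.
12 (basic form) + 3 (internal expansion) + 2 (link) = 17.

17 measures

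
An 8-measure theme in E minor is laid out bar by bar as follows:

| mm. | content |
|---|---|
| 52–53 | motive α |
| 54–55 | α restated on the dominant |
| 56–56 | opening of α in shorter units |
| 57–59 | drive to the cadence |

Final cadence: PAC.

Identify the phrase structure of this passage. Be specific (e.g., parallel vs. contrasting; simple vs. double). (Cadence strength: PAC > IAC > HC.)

sentence

Basic idea (bars 52–53) + its repetition (mm. 54–55) form the presentation; fragmentation and cadence (bars 56–59) form the continuation — the 8-bar whole is a sentence.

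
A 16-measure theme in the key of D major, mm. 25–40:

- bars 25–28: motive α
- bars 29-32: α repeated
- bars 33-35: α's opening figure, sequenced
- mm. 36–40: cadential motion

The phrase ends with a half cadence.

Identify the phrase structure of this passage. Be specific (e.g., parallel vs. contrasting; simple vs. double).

sentence

Basic idea (mm. 25–28) + its repetition (bars 29–32) form the presentation; fragmentation and cadence (mm. 33–40) form the continuation — the 16-bar whole is a sentence.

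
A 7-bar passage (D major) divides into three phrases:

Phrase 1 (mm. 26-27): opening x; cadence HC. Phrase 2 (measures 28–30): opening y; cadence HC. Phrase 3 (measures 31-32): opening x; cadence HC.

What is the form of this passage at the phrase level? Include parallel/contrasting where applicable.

phrase group

The final phrase closes with a half cadence, which is not stronger than the preceding half cadence; the 3 phrases lack an overall antecedent–consequent design and so form a phrase group.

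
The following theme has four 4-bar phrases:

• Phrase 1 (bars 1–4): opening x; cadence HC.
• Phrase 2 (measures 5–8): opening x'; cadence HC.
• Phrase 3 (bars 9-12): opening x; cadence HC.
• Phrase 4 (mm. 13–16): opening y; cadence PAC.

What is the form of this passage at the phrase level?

parallel double period

Four phrases in two halves: the first half (mm. 1–8) ends with a half cadence, the second (measures 9–16) with a perfect authentic cadence — a large antecedent–consequent pair, i.e. a double period.
Phrase 3 begins with the same material as phrase 1, making it parallel.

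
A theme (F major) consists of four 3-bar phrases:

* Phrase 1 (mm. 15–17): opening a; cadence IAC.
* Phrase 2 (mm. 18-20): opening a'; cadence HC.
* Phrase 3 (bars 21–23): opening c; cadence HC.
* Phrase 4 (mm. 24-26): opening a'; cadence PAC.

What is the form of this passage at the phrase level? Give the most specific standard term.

Four phrases in two halves: the first half (mm. 15–20) ends with a half cadence, the second (mm. 21–26) with a perfect authentic cadence — a large antecedent–consequent pair, i.e. a double period.
Phrase 3 begins with different material from phrase 1, making it contrasting.

contrasting double period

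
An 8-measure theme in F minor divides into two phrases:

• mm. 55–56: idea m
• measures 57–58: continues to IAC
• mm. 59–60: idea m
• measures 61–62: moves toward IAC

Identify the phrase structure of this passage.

repeated phrase

Both phrases have the same opening (m) and the same cadence (imperfect authentic cadence): the second is a restatement, not a consequent, so this is a repeated phrase rather than a period.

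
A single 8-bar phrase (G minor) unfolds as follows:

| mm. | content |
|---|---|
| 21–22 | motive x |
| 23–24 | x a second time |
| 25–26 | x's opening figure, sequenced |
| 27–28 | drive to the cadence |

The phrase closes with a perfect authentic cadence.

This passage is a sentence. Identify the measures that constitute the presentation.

measures 21–24

The presentation of a sentence is the basic idea (mm. 21–22) plus its repetition (measures 23–24); the presentation is therefore measures 21-24.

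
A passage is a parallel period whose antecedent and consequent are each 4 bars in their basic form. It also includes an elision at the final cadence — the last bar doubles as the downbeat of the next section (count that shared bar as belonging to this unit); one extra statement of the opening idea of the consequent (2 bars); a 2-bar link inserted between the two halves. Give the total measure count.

12 measures

Basic parallel period: 4 + 4 = 8 bars.
8 (basic form) + 2 (extra statement) + 2 (link) = 12.
The elision shares a bar with the next section but does not change this unit's count.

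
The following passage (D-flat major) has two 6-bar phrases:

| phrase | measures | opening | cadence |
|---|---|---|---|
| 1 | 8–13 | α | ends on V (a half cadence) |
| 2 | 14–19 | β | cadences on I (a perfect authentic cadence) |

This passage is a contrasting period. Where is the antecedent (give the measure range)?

The antecedent is the phrase ending with the weaker cadence (half cadence, phrase 1) and the consequent the one ending more conclusively (perfect authentic cadence, phrase 2); the antecedent is mm. 8–13.

measures 8–13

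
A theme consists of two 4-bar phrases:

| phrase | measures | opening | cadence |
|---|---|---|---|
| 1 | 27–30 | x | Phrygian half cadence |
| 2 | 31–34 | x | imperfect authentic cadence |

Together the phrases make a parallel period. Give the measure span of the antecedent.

measures 27–30

The phrase ending with the weaker cadence (Phrygian half cadence) is the antecedent; the one ending more conclusively (imperfect authentic cadence) is the consequent. The antecedent is measures 27–30.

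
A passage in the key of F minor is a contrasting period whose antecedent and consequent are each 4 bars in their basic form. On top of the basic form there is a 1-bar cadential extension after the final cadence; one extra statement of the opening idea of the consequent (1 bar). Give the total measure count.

10 measures

Basic contrasting period: 4 + 4 = 8 bars.
8 (basic form) + 1 (cadential extension) + 1 (extra statement) = 10.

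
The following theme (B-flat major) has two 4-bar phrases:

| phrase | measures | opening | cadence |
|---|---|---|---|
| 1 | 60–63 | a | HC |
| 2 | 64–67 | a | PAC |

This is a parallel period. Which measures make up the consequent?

measures 64–67

The phrase ending with the weaker cadence (half cadence) is the antecedent; the one ending more conclusively (perfect authentic cadence) is the consequent. The consequent is measures 64–67.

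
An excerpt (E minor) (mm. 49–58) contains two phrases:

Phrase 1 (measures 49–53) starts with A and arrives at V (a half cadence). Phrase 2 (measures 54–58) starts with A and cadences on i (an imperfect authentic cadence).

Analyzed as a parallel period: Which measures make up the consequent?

The antecedent is the phrase ending with the weaker cadence (half cadence, phrase 1) and the consequent the one ending more conclusively (imperfect authentic cadence, phrase 2); the consequent is bars 54–58.

measures 54–58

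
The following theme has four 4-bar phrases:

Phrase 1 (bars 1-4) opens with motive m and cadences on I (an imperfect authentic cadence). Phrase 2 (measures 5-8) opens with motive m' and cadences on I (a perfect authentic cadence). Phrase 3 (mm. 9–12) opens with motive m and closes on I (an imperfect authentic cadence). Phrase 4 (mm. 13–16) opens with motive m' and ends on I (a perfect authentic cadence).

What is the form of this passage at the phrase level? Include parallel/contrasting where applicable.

The cadence pattern IAC–PAC–IAC–PAC is weak–strong twice, and phrases 3–4 restate phrases 1–2: a period heard twice, not a double period (which would end weakly at phrase 2).

repeated period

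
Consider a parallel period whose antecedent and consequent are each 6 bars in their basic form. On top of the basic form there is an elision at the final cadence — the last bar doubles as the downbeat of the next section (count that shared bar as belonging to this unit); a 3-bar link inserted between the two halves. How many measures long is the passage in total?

15 measures

Basic parallel period: 6 + 6 = 12 bars.
12 (basic form) + 3 (link) = 15.
The elision shares a bar with the next section but does not change this unit's count.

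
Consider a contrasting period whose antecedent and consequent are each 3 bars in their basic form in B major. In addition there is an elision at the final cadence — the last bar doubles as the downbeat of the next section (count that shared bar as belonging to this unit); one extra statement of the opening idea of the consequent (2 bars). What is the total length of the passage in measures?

Basic contrasting period: 3 + 3 = 6 bars.
6 (basic form) + 2 (extra statement) = 8.
The elision shares a bar with the next section but does not change this unit's count.

8 measures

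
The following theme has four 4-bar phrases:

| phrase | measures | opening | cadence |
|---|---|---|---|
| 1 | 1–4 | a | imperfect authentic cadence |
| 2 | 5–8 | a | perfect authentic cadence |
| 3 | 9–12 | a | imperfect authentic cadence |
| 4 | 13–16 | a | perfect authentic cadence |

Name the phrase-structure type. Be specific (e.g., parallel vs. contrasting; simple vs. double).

The cadence pattern IAC–PAC–IAC–PAC is weak–strong twice, and phrases 3–4 restate phrases 1–2: a period heard twice, not a double period (which would end weakly at phrase 2).

repeated period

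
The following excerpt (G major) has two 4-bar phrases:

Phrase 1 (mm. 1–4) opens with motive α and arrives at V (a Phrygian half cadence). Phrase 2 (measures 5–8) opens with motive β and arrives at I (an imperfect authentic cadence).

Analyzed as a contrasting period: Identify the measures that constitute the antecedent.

measures 1–4

The antecedent is the phrase ending with the weaker cadence (Phrygian half cadence, phrase 1) and the consequent the one ending more conclusively (imperfect authentic cadence, phrase 2); the antecedent is measures 1–4.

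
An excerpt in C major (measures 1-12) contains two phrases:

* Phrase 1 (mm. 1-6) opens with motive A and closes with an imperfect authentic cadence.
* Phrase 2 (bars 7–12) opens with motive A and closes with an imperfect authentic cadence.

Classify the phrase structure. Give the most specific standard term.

repeated phrase

Both phrases have the same opening (A) and the same cadence (imperfect authentic cadence): the second is a restatement, not a consequent, so this is a repeated phrase rather than a period.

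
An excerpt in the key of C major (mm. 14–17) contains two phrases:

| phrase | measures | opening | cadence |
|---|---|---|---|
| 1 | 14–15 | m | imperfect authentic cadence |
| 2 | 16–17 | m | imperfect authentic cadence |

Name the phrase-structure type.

repeated phrase

Both phrases have the same opening (m) and the same cadence (imperfect authentic cadence): the second is a restatement, not a consequent, so this is a repeated phrase rather than a period.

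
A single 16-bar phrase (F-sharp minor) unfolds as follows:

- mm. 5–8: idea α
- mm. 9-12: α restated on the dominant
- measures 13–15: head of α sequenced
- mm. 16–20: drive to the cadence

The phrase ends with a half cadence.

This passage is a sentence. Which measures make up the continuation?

After the presentation (mm. 5–12), the continuation covers the fragmentation through the cadence: measures 13-20.

measures 13–20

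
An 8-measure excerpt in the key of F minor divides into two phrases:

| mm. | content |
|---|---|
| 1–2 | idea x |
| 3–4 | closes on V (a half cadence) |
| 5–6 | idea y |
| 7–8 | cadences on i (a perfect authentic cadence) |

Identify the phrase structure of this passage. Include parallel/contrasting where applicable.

Phrase 1 ends with a half cadence (weaker) and phrase 2 with a perfect authentic cadence (stronger): antecedent + consequent = a period.
The two phrases open with different material (x / y), so the period is contrasting.

contrasting period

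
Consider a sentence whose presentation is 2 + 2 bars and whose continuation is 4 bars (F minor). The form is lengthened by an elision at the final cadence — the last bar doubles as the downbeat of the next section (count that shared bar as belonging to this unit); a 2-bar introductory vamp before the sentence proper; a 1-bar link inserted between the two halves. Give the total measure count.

Basic sentence: 2 + 2 + 4 = 8 bars.
8 (basic form) + 2 (introduction) + 1 (link) = 11.
The elision shares a bar with the next section but does not change this unit's count.

11 measures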